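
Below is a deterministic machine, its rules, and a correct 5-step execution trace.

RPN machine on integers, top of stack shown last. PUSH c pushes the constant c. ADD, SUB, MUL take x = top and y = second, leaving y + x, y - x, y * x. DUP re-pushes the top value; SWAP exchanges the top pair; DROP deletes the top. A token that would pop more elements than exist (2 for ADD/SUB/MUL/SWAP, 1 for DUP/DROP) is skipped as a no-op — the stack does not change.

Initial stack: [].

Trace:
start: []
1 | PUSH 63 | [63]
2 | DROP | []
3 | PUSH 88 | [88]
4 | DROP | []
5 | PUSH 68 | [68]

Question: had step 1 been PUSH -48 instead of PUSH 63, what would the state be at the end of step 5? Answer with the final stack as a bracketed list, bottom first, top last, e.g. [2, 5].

[68]

(re-executing from step 1 with the substitution; state before step 1: [])
1 | PUSH -48 | [-48]
2 | DROP | []
3 | PUSH 88 | [88]
4 | DROP | []
5 | PUSH 68 | [68]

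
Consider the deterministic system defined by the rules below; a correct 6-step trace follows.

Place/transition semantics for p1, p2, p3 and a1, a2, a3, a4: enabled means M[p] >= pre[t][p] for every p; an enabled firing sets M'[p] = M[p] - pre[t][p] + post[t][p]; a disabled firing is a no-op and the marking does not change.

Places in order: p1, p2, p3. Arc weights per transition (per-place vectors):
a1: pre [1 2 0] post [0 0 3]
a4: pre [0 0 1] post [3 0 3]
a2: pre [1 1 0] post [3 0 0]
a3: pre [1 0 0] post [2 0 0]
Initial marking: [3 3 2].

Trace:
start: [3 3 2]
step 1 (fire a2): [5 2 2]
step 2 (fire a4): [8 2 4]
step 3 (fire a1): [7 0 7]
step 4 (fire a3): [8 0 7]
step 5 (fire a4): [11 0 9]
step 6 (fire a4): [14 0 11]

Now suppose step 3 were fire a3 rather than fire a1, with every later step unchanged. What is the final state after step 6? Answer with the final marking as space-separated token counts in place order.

(re-executing from step 3 with the substitution; state before step 3: [8 2 4])
step 3 (fire a3): [9 2 4]
step 4 (fire a3): [10 2 4]
step 5 (fire a4): [13 2 6]
step 6 (fire a4): [16 2 8]

16 2 8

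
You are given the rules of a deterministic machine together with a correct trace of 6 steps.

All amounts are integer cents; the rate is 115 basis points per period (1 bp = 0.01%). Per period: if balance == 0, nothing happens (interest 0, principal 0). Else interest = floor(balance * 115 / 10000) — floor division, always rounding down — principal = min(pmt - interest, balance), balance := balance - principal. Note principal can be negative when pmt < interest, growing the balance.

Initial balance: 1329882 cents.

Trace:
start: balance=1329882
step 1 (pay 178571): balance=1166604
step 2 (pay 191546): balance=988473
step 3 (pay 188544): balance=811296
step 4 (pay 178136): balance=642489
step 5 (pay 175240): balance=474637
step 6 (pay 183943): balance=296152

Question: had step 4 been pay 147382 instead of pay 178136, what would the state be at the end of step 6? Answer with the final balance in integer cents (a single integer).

327618

(re-executing from step 4 with the substitution; state before step 4: balance=811296)
step 4 (pay 147382): balance=673243
step 5 (pay 175240): balance=505745
step 6 (pay 183943): balance=327618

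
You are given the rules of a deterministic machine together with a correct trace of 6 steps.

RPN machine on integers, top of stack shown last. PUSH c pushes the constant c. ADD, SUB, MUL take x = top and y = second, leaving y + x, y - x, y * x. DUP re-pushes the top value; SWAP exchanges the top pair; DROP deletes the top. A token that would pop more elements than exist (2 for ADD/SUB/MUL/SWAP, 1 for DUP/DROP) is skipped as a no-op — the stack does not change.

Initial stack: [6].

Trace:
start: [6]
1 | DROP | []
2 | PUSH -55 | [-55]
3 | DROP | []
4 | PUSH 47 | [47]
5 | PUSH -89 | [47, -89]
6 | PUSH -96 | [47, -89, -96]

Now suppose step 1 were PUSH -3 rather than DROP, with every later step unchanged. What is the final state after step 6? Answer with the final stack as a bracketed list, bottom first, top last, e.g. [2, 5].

(re-executing from step 1 with the substitution; state before step 1: [6])
1 | PUSH -3 | [6, -3]
2 | PUSH -55 | [6, -3, -55]
3 | DROP | [6, -3]
4 | PUSH 47 | [6, -3, 47]
5 | PUSH -89 | [6, -3, 47, -89]
6 | PUSH -96 | [6, -3, 47, -89, -96]

[6, -3, 47, -89, -96]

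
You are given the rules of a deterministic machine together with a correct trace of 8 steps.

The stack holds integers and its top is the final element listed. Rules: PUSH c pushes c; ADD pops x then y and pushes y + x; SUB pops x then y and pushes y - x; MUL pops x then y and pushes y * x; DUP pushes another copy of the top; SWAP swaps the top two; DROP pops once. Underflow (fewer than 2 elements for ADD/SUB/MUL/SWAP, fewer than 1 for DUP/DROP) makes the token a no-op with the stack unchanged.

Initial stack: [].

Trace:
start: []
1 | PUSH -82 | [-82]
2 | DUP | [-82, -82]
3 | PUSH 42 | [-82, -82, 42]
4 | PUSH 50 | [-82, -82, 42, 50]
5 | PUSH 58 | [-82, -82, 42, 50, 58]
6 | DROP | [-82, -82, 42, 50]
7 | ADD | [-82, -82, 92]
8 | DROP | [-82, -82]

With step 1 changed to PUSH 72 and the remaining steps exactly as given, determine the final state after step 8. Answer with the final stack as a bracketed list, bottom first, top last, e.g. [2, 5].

(re-executing from step 1 with the substitution; state before step 1: [])
1 | PUSH 72 | [72]
2 | DUP | [72, 72]
3 | PUSH 42 | [72, 72, 42]
4 | PUSH 50 | [72, 72, 42, 50]
5 | PUSH 58 | [72, 72, 42, 50, 58]
6 | DROP | [72, 72, 42, 50]
7 | ADD | [72, 72, 92]
8 | DROP | [72, 72]

[72, 72]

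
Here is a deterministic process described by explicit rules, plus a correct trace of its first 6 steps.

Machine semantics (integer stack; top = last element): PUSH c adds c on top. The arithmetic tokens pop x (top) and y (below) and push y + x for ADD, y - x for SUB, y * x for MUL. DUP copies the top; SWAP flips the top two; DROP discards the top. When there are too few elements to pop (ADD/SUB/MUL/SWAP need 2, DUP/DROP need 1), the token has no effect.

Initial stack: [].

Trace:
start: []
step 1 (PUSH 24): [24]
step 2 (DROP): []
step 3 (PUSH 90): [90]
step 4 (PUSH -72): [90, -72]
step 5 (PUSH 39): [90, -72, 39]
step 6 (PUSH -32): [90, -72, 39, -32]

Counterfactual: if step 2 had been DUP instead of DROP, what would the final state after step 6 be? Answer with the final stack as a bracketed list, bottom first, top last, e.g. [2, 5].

[24, 24, 90, -72, 39, -32]

(re-executing from step 2 with the substitution; state before step 2: [24])
step 2 (DUP): [24, 24]
step 3 (PUSH 90): [24, 24, 90]
step 4 (PUSH -72): [24, 24, 90, -72]
step 5 (PUSH 39): [24, 24, 90, -72, 39]
step 6 (PUSH -32): [24, 24, 90, -72, 39, -32]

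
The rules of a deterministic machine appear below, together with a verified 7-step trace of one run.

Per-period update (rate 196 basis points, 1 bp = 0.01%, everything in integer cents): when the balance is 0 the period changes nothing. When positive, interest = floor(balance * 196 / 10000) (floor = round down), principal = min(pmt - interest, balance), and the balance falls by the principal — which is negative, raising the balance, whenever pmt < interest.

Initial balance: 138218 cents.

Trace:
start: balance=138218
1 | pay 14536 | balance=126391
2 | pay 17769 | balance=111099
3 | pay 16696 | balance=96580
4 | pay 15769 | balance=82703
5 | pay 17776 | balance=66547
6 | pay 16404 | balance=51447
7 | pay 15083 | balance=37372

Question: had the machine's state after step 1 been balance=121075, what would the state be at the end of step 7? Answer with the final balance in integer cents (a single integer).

state after step 1 := balance=121075
2 | pay 17769 | balance=105679
3 | pay 16696 | balance=91054
4 | pay 15769 | balance=77069
5 | pay 17776 | balance=60803
6 | pay 16404 | balance=45590
7 | pay 15083 | balance=31400

31400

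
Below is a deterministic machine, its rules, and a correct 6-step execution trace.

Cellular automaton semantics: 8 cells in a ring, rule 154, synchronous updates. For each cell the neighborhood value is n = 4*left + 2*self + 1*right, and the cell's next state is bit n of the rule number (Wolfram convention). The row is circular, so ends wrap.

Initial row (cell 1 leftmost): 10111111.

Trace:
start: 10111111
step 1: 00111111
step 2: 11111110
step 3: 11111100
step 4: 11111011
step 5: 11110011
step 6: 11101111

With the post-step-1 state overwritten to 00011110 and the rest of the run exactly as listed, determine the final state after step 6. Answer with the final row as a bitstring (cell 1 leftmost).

state after step 1 := 00011110
step 2: 00111101
step 3: 11111000
step 4: 11110101
step 5: 11100001
step 6: 11010011

11010011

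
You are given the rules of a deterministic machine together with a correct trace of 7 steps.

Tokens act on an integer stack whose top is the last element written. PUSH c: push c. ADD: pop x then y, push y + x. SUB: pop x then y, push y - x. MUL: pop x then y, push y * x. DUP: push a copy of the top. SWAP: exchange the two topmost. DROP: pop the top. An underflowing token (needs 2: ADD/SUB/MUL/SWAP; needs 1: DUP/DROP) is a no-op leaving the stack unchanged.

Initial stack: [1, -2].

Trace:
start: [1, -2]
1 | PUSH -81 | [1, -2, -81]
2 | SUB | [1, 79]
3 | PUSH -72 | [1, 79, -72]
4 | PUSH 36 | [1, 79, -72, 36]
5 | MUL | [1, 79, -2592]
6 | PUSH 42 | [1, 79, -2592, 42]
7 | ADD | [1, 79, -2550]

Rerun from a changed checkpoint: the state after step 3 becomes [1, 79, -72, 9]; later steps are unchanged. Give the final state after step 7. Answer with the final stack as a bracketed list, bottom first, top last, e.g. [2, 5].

state after step 3 := [1, 79, -72, 9]
4 | PUSH 36 | [1, 79, -72, 9, 36]
5 | MUL | [1, 79, -72, 324]
6 | PUSH 42 | [1, 79, -72, 324, 42]
7 | ADD | [1, 79, -72, 366]

[1, 79, -72, 366]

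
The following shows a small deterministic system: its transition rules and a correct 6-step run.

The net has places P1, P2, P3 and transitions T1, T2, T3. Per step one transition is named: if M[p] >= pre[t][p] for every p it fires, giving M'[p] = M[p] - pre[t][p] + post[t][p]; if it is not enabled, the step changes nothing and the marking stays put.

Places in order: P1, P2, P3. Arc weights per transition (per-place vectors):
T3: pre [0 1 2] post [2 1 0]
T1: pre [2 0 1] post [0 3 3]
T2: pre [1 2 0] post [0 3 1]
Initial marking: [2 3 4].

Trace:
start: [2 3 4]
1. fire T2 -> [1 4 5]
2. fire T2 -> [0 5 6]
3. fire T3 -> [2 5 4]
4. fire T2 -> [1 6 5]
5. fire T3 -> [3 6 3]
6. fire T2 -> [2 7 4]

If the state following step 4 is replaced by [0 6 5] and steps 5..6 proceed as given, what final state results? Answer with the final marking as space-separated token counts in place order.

1 7 4

state after step 4 := [0 6 5]
5. fire T3 -> [2 6 3]
6. fire T2 -> [1 7 4]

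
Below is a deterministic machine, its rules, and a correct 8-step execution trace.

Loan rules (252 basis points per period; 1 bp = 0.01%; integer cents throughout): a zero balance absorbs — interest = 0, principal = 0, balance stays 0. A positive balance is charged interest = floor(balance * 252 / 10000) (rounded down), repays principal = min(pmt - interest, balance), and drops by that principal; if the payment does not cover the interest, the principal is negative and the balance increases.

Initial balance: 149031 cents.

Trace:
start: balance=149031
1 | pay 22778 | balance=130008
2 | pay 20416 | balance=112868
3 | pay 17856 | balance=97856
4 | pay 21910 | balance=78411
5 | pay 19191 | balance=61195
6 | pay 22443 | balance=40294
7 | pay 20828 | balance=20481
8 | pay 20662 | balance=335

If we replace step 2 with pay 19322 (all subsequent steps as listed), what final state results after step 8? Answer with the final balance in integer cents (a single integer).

(re-executing from step 2 with the substitution; state before step 2: balance=130008)
2 | pay 19322 | balance=113962
3 | pay 17856 | balance=98977
4 | pay 21910 | balance=79561
5 | pay 19191 | balance=62374
6 | pay 22443 | balance=41502
7 | pay 20828 | balance=21719
8 | pay 20662 | balance=1604

1604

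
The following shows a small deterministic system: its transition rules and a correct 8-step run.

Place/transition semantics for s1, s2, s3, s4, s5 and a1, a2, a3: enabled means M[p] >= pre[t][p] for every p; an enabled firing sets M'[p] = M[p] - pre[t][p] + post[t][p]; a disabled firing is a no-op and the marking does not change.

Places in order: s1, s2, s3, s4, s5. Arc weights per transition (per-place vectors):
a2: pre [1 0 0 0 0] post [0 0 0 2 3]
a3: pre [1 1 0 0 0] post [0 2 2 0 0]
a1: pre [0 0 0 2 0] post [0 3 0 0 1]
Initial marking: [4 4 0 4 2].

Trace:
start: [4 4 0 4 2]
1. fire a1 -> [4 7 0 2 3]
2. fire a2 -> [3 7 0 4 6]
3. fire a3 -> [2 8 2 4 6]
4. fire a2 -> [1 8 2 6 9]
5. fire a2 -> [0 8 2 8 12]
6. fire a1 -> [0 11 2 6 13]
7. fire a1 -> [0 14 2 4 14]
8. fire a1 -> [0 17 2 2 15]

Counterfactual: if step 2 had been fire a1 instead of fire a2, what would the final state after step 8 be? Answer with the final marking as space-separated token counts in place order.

1 17 2 0 12

(re-executing from step 2 with the substitution; state before step 2: [4 7 0 2 3])
2. fire a1 -> [4 10 0 0 4]
3. fire a3 -> [3 11 2 0 4]
4. fire a2 -> [2 11 2 2 7]
5. fire a2 -> [1 11 2 4 10]
6. fire a1 -> [1 14 2 2 11]
7. fire a1 -> [1 17 2 0 12]
8. fire a1 -> [1 17 2 0 12]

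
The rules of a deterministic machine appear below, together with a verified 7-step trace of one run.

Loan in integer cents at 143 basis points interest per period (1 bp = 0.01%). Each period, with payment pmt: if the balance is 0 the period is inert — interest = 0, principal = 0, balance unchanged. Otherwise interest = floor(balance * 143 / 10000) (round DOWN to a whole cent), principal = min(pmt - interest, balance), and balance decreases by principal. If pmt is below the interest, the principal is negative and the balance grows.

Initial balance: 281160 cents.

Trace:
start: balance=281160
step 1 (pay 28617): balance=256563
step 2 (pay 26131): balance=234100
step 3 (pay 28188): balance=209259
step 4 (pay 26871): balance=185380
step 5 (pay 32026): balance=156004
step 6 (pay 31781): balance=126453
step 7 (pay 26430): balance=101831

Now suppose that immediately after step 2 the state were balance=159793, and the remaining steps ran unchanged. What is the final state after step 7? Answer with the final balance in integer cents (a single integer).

22058

state after step 2 := balance=159793
step 3 (pay 28188): balance=133890
step 4 (pay 26871): balance=108933
step 5 (pay 32026): balance=78464
step 6 (pay 31781): balance=47805
step 7 (pay 26430): balance=22058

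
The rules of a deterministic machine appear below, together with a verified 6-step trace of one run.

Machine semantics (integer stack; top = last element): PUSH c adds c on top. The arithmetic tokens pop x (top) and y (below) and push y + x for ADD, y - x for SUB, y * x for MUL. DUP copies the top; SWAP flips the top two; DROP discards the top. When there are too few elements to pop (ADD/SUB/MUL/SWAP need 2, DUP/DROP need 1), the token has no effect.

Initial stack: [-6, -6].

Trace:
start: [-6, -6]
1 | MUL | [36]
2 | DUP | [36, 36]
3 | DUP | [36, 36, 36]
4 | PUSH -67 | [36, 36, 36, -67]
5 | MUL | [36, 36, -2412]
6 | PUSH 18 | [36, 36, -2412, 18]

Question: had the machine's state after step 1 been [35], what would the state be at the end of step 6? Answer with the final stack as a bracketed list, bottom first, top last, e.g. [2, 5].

[35, 35, -2345, 18]

state after step 1 := [35]
2 | DUP | [35, 35]
3 | DUP | [35, 35, 35]
4 | PUSH -67 | [35, 35, 35, -67]
5 | MUL | [35, 35, -2345]
6 | PUSH 18 | [35, 35, -2345, 18]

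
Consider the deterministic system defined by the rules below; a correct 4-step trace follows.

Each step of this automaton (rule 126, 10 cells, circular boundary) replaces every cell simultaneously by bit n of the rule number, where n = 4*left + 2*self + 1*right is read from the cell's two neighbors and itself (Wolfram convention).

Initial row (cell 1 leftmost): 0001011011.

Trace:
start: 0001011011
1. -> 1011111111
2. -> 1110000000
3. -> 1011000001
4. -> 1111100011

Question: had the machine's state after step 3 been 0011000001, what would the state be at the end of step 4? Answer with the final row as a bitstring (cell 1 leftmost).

state after step 3 := 0011000001
4. -> 1111100011

1111100011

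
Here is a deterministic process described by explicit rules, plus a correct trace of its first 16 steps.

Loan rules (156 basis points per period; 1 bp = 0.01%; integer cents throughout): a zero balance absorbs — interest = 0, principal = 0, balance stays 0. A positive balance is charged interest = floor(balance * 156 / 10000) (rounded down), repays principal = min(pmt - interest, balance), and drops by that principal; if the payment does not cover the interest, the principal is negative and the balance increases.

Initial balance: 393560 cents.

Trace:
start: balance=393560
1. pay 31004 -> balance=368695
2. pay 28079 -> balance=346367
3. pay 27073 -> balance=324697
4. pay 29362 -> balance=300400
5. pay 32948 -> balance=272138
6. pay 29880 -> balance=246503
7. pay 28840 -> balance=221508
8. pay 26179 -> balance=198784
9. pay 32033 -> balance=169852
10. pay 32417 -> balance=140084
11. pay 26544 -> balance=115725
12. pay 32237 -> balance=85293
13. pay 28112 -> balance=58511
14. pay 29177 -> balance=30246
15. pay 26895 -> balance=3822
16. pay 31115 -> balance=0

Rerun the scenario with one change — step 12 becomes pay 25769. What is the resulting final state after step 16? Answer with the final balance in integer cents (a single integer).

0

(re-executing from step 12 with the substitution; state before step 12: balance=115725)
12. pay 25769 -> balance=91761
13. pay 28112 -> balance=65080
14. pay 29177 -> balance=36918
15. pay 26895 -> balance=10598
16. pay 31115 -> balance=0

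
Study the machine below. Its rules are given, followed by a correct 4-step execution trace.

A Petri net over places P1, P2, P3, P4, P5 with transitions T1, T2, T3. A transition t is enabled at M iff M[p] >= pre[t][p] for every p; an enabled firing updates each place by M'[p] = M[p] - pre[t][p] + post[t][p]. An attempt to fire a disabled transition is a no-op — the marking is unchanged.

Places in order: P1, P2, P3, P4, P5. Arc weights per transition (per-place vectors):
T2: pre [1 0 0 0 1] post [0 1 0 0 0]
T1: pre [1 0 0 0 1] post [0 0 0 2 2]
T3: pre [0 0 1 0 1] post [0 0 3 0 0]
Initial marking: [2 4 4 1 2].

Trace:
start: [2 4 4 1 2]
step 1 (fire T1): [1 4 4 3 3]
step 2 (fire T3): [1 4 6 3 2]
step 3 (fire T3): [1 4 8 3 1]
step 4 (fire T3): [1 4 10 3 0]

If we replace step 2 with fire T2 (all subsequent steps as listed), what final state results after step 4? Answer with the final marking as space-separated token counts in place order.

0 5 8 3 0

(re-executing from step 2 with the substitution; state before step 2: [1 4 4 3 3])
step 2 (fire T2): [0 5 4 3 2]
step 3 (fire T3): [0 5 6 3 1]
step 4 (fire T3): [0 5 8 3 0]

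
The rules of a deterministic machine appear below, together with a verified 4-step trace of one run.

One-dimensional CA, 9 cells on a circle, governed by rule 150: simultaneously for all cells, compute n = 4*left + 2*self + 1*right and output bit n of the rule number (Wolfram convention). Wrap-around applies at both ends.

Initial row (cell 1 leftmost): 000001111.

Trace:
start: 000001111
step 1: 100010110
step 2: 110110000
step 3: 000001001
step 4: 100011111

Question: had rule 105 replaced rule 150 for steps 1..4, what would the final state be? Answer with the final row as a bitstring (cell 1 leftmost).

(re-executing steps 1..4 under rule 105; state before step 1: 000001111)
step 1: 011101001
step 2: 110110000
step 3: 111110110
step 4: 100011111

100011111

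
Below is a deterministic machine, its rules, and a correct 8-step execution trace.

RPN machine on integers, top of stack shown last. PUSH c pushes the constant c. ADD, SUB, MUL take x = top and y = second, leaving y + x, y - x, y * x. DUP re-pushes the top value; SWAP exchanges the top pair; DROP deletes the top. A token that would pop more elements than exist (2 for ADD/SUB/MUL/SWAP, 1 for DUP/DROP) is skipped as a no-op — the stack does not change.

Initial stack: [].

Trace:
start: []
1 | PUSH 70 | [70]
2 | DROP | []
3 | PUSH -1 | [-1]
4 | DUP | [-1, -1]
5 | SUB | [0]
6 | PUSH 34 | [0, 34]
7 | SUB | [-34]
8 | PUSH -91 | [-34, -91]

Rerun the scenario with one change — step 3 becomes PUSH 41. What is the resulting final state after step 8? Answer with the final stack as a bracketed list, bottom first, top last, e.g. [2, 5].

[-34, -91]

(re-executing from step 3 with the substitution; state before step 3: [])
3 | PUSH 41 | [41]
4 | DUP | [41, 41]
5 | SUB | [0]
6 | PUSH 34 | [0, 34]
7 | SUB | [-34]
8 | PUSH -91 | [-34, -91]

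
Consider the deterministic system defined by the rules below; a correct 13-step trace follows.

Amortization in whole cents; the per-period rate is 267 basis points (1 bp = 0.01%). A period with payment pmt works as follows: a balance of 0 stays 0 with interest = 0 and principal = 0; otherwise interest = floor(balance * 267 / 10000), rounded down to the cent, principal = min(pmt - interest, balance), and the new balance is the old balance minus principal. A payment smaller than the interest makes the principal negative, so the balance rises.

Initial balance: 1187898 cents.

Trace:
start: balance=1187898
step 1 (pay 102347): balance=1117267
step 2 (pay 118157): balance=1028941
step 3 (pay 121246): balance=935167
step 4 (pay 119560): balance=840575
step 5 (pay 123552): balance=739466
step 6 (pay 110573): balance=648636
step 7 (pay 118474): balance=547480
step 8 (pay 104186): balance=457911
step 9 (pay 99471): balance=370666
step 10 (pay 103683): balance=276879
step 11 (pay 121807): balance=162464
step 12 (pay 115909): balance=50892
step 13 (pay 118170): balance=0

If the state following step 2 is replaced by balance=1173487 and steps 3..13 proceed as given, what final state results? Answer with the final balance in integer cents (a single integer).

state after step 2 := balance=1173487
step 3 (pay 121246): balance=1083573
step 4 (pay 119560): balance=992944
step 5 (pay 123552): balance=895903
step 6 (pay 110573): balance=809250
step 7 (pay 118474): balance=712382
step 8 (pay 104186): balance=627216
step 9 (pay 99471): balance=544491
step 10 (pay 103683): balance=455345
step 11 (pay 121807): balance=345695
step 12 (pay 115909): balance=239016
step 13 (pay 118170): balance=127227

127227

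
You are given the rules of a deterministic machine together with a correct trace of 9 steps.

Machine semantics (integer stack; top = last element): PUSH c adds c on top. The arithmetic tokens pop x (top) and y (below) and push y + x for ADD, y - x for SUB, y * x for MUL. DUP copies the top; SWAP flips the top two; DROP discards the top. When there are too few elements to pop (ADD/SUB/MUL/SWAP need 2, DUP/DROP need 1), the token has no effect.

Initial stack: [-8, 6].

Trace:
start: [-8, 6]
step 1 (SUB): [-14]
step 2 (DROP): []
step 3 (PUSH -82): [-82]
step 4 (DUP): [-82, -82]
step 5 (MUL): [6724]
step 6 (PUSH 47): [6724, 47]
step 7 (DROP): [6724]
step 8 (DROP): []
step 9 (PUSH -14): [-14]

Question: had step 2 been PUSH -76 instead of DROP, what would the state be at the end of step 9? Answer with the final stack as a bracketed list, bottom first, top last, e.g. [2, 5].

(re-executing from step 2 with the substitution; state before step 2: [-14])
step 2 (PUSH -76): [-14, -76]
step 3 (PUSH -82): [-14, -76, -82]
step 4 (DUP): [-14, -76, -82, -82]
step 5 (MUL): [-14, -76, 6724]
step 6 (PUSH 47): [-14, -76, 6724, 47]
step 7 (DROP): [-14, -76, 6724]
step 8 (DROP): [-14, -76]
step 9 (PUSH -14): [-14, -76, -14]

[-14, -76, -14]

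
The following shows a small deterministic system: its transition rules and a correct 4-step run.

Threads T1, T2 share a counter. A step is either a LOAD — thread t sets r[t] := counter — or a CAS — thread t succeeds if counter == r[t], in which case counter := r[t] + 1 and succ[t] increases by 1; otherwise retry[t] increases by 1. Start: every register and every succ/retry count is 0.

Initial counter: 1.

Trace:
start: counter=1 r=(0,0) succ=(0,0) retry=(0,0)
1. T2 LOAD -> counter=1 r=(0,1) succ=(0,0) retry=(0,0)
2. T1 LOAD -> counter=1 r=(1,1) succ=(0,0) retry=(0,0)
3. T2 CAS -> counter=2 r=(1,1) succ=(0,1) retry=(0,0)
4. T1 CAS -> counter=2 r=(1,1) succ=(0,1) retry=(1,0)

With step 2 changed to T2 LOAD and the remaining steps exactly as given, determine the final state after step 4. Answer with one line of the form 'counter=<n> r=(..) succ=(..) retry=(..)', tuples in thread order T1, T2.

counter=2 r=(0,1) succ=(0,1) retry=(1,0)

(re-executing from step 2 with the substitution; state before step 2: counter=1 r=(0,1) succ=(0,0) retry=(0,0))
2. T2 LOAD -> counter=1 r=(0,1) succ=(0,0) retry=(0,0)
3. T2 CAS -> counter=2 r=(0,1) succ=(0,1) retry=(0,0)
4. T1 CAS -> counter=2 r=(0,1) succ=(0,1) retry=(1,0)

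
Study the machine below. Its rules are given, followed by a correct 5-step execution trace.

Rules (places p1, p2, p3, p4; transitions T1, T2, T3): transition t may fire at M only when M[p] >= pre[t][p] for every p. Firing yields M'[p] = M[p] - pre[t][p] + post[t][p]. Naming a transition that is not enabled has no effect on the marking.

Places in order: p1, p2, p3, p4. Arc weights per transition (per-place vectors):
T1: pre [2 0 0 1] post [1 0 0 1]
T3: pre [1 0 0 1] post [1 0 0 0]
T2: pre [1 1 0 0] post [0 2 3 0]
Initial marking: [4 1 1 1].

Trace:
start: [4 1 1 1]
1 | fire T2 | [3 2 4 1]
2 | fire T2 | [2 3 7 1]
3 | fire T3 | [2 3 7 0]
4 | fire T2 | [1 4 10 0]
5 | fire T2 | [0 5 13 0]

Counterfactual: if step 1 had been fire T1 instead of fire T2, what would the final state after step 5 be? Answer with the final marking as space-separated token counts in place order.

0 4 10 0

(re-executing from step 1 with the substitution; state before step 1: [4 1 1 1])
1 | fire T1 | [3 1 1 1]
2 | fire T2 | [2 2 4 1]
3 | fire T3 | [2 2 4 0]
4 | fire T2 | [1 3 7 0]
5 | fire T2 | [0 4 10 0]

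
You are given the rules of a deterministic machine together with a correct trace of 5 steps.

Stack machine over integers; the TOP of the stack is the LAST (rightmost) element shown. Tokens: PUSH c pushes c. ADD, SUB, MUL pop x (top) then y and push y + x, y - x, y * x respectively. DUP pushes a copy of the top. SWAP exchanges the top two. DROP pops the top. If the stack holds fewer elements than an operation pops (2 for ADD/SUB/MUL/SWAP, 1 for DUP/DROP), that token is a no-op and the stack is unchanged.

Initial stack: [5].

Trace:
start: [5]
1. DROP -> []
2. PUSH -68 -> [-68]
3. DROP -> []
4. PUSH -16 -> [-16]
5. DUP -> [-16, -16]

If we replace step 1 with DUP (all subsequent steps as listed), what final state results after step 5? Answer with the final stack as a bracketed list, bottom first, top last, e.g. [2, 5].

[5, 5, -16, -16]

(re-executing from step 1 with the substitution; state before step 1: [5])
1. DUP -> [5, 5]
2. PUSH -68 -> [5, 5, -68]
3. DROP -> [5, 5]
4. PUSH -16 -> [5, 5, -16]
5. DUP -> [5, 5, -16, -16]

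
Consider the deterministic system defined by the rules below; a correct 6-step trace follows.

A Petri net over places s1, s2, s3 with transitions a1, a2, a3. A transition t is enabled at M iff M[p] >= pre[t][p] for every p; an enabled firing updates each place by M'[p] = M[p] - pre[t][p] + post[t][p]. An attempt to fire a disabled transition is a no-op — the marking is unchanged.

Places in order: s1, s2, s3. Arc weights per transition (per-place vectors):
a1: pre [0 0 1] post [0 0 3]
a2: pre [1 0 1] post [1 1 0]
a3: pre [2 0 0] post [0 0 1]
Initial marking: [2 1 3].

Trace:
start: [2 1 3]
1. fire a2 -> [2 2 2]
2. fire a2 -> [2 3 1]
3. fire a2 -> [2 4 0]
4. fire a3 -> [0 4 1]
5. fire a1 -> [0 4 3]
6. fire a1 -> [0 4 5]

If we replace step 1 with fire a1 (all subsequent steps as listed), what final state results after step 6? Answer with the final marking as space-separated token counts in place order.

0 3 8

(re-executing from step 1 with the substitution; state before step 1: [2 1 3])
1. fire a1 -> [2 1 5]
2. fire a2 -> [2 2 4]
3. fire a2 -> [2 3 3]
4. fire a3 -> [0 3 4]
5. fire a1 -> [0 3 6]
6. fire a1 -> [0 3 8]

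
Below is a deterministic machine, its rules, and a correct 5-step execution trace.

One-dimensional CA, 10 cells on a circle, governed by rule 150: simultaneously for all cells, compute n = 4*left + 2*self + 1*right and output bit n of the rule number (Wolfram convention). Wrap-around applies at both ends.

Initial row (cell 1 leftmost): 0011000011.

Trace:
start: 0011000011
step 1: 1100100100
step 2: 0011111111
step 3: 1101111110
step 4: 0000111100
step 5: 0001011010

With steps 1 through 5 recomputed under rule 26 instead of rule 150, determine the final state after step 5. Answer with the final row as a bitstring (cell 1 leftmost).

(re-executing steps 1..5 under rule 26; state before step 1: 0011000011)
step 1: 1110100110
step 2: 1000011100
step 3: 0100110011
step 4: 0011101110
step 5: 0110001001

0110001001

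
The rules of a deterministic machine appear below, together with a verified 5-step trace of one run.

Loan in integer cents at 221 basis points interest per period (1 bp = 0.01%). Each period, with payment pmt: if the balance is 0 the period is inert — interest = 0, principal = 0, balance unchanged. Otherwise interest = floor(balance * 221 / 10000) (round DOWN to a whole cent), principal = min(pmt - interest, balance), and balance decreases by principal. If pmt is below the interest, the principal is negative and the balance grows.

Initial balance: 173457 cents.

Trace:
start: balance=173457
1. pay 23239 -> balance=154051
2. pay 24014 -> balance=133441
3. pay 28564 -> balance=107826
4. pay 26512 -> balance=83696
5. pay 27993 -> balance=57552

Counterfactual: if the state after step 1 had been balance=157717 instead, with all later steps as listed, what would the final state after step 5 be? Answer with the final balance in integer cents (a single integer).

61553

state after step 1 := balance=157717
2. pay 24014 -> balance=137188
3. pay 28564 -> balance=111655
4. pay 26512 -> balance=87610
5. pay 27993 -> balance=61553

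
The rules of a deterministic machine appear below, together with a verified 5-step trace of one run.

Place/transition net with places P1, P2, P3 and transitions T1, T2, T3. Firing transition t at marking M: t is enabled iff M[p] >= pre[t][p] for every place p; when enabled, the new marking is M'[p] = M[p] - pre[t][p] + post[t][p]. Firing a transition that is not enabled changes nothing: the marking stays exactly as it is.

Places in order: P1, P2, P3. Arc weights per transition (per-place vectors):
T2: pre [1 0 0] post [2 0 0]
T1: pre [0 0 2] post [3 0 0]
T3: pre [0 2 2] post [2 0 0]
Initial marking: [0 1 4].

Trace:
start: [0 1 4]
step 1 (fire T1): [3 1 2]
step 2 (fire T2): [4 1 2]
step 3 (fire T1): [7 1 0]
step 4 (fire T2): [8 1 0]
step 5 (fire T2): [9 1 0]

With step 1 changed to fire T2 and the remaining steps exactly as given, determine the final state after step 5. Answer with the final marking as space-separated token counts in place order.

5 1 2

(re-executing from step 1 with the substitution; state before step 1: [0 1 4])
step 1 (fire T2): [0 1 4]
step 2 (fire T2): [0 1 4]
step 3 (fire T1): [3 1 2]
step 4 (fire T2): [4 1 2]
step 5 (fire T2): [5 1 2]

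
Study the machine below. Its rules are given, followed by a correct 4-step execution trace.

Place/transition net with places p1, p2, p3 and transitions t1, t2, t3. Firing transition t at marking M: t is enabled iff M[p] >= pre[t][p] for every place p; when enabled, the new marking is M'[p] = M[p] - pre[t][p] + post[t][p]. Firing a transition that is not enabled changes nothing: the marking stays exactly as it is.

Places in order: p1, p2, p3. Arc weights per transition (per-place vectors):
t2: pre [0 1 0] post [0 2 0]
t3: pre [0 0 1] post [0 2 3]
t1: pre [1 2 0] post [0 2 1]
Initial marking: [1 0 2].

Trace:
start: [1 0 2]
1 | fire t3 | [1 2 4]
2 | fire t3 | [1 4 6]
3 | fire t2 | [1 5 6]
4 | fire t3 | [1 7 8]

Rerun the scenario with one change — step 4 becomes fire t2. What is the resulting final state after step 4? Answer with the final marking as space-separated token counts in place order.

1 6 6

(re-executing from step 4 with the substitution; state before step 4: [1 5 6])
4 | fire t2 | [1 6 6]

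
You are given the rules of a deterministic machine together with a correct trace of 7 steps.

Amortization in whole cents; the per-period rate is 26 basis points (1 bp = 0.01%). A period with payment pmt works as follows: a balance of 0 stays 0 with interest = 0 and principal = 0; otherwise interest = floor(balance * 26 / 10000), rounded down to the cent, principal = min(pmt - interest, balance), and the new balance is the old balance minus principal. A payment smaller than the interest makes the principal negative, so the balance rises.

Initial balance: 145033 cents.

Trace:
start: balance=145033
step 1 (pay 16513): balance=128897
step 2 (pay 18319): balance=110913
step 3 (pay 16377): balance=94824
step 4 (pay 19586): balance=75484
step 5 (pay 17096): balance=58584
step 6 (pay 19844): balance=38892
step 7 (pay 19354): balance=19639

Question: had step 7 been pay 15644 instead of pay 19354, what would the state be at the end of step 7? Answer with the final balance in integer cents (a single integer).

(re-executing from step 7 with the substitution; state before step 7: balance=38892)
step 7 (pay 15644): balance=23349

23349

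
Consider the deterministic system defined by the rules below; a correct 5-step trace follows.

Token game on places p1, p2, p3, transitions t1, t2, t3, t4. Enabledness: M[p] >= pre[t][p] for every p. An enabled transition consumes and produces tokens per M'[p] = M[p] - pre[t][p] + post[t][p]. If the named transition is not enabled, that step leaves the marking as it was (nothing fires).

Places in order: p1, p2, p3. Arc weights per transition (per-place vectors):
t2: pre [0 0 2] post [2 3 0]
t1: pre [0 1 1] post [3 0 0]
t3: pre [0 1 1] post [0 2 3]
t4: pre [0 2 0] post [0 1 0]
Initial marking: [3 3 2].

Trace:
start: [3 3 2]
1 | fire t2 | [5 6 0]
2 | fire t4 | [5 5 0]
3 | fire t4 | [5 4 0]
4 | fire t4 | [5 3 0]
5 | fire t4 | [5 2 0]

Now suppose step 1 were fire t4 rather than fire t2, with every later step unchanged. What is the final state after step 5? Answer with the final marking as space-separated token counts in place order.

(re-executing from step 1 with the substitution; state before step 1: [3 3 2])
1 | fire t4 | [3 2 2]
2 | fire t4 | [3 1 2]
3 | fire t4 | [3 1 2]
4 | fire t4 | [3 1 2]
5 | fire t4 | [3 1 2]

3 1 2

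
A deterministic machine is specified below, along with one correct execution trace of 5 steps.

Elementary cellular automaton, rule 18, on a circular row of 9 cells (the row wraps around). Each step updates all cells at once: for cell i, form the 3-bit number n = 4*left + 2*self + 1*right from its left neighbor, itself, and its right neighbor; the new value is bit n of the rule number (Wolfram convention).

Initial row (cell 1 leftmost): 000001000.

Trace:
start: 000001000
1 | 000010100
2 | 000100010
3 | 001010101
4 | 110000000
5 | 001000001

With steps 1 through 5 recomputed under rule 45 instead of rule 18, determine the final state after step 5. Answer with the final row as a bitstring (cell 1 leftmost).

(re-executing steps 1..5 under rule 45; state before step 1: 000001000)
1 | 111101011
2 | 000011110
3 | 111010000
4 | 100110110
5 | 100101101

100101101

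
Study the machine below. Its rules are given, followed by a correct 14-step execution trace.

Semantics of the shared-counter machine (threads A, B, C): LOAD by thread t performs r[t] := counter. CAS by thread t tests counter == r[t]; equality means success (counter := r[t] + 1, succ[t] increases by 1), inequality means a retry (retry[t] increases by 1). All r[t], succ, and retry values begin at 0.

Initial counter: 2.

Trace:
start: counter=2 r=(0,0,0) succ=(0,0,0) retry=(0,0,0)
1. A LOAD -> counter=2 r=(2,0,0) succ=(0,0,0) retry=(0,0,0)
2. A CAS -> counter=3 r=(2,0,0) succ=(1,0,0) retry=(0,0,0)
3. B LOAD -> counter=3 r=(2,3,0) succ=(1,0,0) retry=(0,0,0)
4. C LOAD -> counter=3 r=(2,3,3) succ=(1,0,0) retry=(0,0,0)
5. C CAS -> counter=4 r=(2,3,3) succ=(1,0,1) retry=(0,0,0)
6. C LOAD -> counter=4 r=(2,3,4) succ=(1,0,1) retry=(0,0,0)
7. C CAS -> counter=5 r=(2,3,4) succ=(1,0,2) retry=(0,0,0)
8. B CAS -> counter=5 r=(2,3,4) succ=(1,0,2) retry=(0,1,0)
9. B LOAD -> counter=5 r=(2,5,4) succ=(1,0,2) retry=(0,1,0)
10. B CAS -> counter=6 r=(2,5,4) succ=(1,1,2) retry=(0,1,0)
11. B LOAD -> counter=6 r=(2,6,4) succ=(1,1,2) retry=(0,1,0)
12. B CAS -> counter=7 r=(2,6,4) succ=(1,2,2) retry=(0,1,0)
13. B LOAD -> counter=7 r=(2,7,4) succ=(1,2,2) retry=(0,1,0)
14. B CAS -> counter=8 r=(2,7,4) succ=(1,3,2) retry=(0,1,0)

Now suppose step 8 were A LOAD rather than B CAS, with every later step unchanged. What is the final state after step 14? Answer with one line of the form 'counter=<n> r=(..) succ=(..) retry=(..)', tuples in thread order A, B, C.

counter=8 r=(5,7,4) succ=(1,3,2) retry=(0,0,0)

(re-executing from step 8 with the substitution; state before step 8: counter=5 r=(2,3,4) succ=(1,0,2) retry=(0,0,0))
8. A LOAD -> counter=5 r=(5,3,4) succ=(1,0,2) retry=(0,0,0)
9. B LOAD -> counter=5 r=(5,5,4) succ=(1,0,2) retry=(0,0,0)
10. B CAS -> counter=6 r=(5,5,4) succ=(1,1,2) retry=(0,0,0)
11. B LOAD -> counter=6 r=(5,6,4) succ=(1,1,2) retry=(0,0,0)
12. B CAS -> counter=7 r=(5,6,4) succ=(1,2,2) retry=(0,0,0)
13. B LOAD -> counter=7 r=(5,7,4) succ=(1,2,2) retry=(0,0,0)
14. B CAS -> counter=8 r=(5,7,4) succ=(1,3,2) retry=(0,0,0)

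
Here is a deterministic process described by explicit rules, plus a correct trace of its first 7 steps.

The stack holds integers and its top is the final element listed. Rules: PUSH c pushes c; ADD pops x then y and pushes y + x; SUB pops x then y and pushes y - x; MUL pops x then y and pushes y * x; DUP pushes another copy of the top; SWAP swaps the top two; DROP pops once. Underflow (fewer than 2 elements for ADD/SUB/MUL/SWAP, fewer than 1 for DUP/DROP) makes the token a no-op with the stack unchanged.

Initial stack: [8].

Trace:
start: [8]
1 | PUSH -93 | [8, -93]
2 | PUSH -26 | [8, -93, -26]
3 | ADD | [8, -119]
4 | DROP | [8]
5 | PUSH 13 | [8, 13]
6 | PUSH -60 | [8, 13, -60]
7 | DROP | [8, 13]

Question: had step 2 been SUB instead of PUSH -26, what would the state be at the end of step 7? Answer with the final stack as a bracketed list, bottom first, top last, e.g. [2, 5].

(re-executing from step 2 with the substitution; state before step 2: [8, -93])
2 | SUB | [101]
3 | ADD | [101]
4 | DROP | []
5 | PUSH 13 | [13]
6 | PUSH -60 | [13, -60]
7 | DROP | [13]

[13]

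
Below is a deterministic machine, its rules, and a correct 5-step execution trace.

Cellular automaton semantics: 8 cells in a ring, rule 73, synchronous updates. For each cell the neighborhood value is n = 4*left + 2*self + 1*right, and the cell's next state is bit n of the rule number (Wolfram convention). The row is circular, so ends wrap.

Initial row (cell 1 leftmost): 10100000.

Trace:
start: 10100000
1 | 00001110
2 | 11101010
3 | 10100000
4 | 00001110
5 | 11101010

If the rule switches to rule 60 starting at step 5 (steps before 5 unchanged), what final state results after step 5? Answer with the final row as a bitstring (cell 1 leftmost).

(re-executing step 5 under rule 60; state before step 5: 00001110)
5 | 00001001

00001001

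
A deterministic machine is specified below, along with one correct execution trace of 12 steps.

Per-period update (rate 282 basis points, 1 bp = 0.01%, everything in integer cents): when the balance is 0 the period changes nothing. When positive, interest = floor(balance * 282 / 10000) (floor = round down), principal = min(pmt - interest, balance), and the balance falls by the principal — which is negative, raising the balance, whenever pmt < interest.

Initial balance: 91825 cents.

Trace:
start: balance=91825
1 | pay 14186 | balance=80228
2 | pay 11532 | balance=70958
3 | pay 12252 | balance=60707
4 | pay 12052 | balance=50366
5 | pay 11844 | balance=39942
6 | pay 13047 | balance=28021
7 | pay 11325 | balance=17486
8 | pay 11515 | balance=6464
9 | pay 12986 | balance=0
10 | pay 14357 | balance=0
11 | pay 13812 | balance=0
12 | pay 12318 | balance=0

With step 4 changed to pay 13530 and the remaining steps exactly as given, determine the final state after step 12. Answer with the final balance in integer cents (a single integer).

0

(re-executing from step 4 with the substitution; state before step 4: balance=60707)
4 | pay 13530 | balance=48888
5 | pay 11844 | balance=38422
6 | pay 13047 | balance=26458
7 | pay 11325 | balance=15879
8 | pay 11515 | balance=4811
9 | pay 12986 | balance=0
10 | pay 14357 | balance=0
11 | pay 13812 | balance=0
12 | pay 12318 | balance=0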